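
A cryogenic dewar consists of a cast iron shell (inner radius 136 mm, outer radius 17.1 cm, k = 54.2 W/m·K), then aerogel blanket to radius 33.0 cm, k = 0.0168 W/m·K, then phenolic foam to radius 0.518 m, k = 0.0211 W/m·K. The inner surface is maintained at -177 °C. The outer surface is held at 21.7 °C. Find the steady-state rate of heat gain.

Q = 11.4 W

Resistance network (inner→outer):
  R_cast iron = (1/0.136 − 1/0.171)/(4πk) = 1.505/(4π·54.2) = 0.002210 K/W
  R_aerogel blanket = (1/0.171 − 1/0.330)/(4πk) = 2.818/(4π·0.0168) = 13.35 K/W
  R_phenolic foam = (1/0.330 − 1/0.518)/(4πk) = 1.100/(4π·0.0211) = 4.148 K/W
ΣR = 0.002210 + 13.35 + 4.148 = 17.50 K/W
Q = ΔT/ΣR = (-177 °C − 21.7 °C)/17.50 = -11.4 W
(Negative Q ⇒ heat flows inward; heat gain = 11.4 W.)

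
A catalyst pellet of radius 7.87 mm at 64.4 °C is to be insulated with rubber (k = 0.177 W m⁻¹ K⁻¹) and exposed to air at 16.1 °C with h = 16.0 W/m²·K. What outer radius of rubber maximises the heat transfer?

For a sphere, r_cr = 2k_ins/h = 2·0.177/16.0 = 0.0221 m = 2.21 cm

r_cr = 2.21 cm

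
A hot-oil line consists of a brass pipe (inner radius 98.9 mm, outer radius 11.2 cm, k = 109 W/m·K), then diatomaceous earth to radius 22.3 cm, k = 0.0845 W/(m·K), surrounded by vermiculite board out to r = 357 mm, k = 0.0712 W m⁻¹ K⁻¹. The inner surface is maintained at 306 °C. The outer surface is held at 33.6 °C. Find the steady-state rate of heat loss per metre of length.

Series thermal resistances, inner to outer:
  R'_brass = ln(0.112/0.0989)/(2πk) = 0.1244/(2π·109) = 1.816×10^-4 m·K/W
  R'_diatomaceous earth = ln(0.223/0.112)/(2πk) = 0.6887/(2π·0.0845) = 1.297 m·K/W
  R'_vermiculite board = ln(0.357/0.223)/(2πk) = 0.4706/(2π·0.0712) = 1.052 m·K/W
ΣR = 1.816×10^-4 + 1.297 + 1.052 = 2.349 m·K/W
Q' = ΔT/ΣR = (306 °C − 33.6 °C)/2.349 = 116 W/m

Q' = 116 W/m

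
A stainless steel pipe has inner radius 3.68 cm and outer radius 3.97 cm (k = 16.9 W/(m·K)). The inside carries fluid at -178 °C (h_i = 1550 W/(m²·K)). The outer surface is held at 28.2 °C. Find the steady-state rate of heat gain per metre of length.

Q' = 58.8 kW/m

Resistance network (inner→outer):
  R'_conv,in = 1/(2πr h) = 1/(2π·0.0368·1550) = 0.002790 m·K/W
  R'_stainless steel = ln(0.0397/0.0368)/(2πk) = 0.07585/(2π·16.9) = 7.143×10^-4 m·K/W
ΣR = 0.002790 + 7.143×10^-4 = 0.003504 m·K/W
Q' = ΔT/ΣR = (-178 °C − 28.2 °C)/0.003504 = -58800 W/m
(Negative Q' ⇒ heat flows inward; heat gain = 58800 W/m.)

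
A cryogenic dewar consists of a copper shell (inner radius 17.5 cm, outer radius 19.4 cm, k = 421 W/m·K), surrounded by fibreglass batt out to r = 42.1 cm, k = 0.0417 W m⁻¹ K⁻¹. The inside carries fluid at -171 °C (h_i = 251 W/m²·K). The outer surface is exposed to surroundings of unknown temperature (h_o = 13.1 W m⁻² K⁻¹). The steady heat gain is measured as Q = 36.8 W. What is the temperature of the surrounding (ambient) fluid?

Sum the resistances:
  R_conv,in = 1/(4πr²h) = 1/(4π·0.175²·251) = 0.01035 K/W
  R_copper = (1/0.175 − 1/0.194)/(4πk) = 0.5596/(4π·421) = 1.058×10^-4 K/W
  R_fibreglass batt = (1/0.194 − 1/0.421)/(4πk) = 2.779/(4π·0.0417) = 5.304 K/W
  R_conv,out = 1/(4πr²h) = 1/(4π·0.421²·13.1) = 0.03427 K/W
ΣR = 5.349 K/W
ΔT = Q·ΣR = 36.8 × 5.349 = 196.8 K
Heat flows inward, so T_out = T_in + ΔT = -171 + 196.8 = 25.8 °C

T_out = 25.8 °C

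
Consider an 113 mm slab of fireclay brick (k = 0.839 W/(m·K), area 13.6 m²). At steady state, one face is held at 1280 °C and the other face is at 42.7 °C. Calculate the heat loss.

Q = 125 kW

Q = kA·ΔT/L = 0.839 × 13.6 × |1280 °C − 42.7 °C| / 0.113 = 1.25×10^5 W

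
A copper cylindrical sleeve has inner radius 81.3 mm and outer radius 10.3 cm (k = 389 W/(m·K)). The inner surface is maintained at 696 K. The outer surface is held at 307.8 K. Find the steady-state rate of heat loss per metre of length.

Q' = 4.01×10^6 W/m

Q' = 2πk·ΔT/ln(r₂/r₁) = 2π × 389 × 388.2 / ln(0.103/0.0813) = 4.01×10^6 W/m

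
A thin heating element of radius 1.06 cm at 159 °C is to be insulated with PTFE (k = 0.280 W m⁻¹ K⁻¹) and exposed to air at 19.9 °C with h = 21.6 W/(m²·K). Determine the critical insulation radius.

r_cr = 1.30 cm

For a cylinder, r_cr = k_ins/h = 0.280/21.6 = 0.0130 m = 1.30 cm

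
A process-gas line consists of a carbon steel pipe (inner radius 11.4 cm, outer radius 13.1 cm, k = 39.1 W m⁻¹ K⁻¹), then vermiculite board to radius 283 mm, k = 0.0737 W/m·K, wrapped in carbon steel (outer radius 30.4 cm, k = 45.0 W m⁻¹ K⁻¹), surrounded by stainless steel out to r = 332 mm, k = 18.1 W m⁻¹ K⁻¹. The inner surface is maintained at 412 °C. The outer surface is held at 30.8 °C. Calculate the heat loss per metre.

Series thermal resistances, inner to outer:
  R'_carbon steel = ln(0.131/0.114)/(2πk) = 0.1390/(2π·39.1) = 5.658×10^-4 m·K/W
  R'_vermiculite board = ln(0.283/0.131)/(2πk) = 0.7702/(2π·0.0737) = 1.663 m·K/W
  R'_carbon steel = ln(0.304/0.283)/(2πk) = 0.07158/(2π·45.0) = 2.532×10^-4 m·K/W
  R'_stainless steel = ln(0.332/0.304)/(2πk) = 0.08811/(2π·18.1) = 7.747×10^-4 m·K/W
ΣR = 5.658×10^-4 + 1.663 + 2.532×10^-4 + 7.747×10^-4 = 1.665 m·K/W
Q' = ΔT/ΣR = (412 °C − 30.8 °C)/1.665 = 229 W/m

Q' = 229 W/m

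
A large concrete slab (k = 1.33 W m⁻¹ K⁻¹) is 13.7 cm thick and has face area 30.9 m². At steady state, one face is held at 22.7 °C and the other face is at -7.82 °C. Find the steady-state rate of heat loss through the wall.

Q = kA·ΔT/L = 1.33 × 30.9 × |22.7 °C − -7.82 °C| / 0.137 = 9160 W

Q = 9.16 kW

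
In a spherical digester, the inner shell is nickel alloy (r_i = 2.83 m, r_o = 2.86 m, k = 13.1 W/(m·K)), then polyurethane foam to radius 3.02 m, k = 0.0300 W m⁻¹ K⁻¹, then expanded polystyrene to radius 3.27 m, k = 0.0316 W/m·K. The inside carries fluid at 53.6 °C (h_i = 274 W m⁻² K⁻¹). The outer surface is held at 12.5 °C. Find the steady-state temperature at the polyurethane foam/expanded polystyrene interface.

Series thermal resistances, inner to outer:
  R_conv,in = 1/(4πr²h) = 1/(4π·2.83²·274) = 3.626×10^-5 K/W
  R_nickel alloy = (1/2.83 − 1/2.86)/(4πk) = 0.003707/(4π·13.1) = 2.252×10^-5 K/W
  R_polyurethane foam = (1/2.86 − 1/3.02)/(4πk) = 0.01852/(4π·0.0300) = 0.04914 K/W
  R_expanded polystyrene = (1/3.02 − 1/3.27)/(4πk) = 0.02532/(4π·0.0316) = 0.06375 K/W
ΣR = 3.626×10^-5 + 2.252×10^-5 + 0.04914 + 0.06375 = 0.1129 K/W
Q = ΔT/ΣR = (53.6 °C − 12.5 °C)/0.1129 = 364.0 W
From the inner boundary to the polyurethane foam/expanded polystyrene interface, ΣR_partial = 0.04920 K/W.
T_interface = T_in − Q·ΣR_partial = 53.6 °C − (364.0)(0.04920) = 35.7 °C

T = 35.7 °C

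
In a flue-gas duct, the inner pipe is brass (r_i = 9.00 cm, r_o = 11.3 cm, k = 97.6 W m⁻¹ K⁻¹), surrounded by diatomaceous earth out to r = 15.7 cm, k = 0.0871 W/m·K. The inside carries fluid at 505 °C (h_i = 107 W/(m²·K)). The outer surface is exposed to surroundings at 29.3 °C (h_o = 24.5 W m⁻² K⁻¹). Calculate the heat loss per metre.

Q' = 722 W/m

Resistance network (inner→outer):
  R'_conv,in = 1/(2πr h) = 1/(2π·0.0900·107) = 0.01653 m·K/W
  R'_brass = ln(0.113/0.0900)/(2πk) = 0.2276/(2π·97.6) = 3.711×10^-4 m·K/W
  R'_diatomaceous earth = ln(0.157/0.113)/(2πk) = 0.3289/(2π·0.0871) = 0.6009 m·K/W
  R'_conv,out = 1/(2πr h) = 1/(2π·0.157·24.5) = 0.04138 m·K/W
ΣR = 0.01653 + 3.711×10^-4 + 0.6009 + 0.04138 = 0.6592 m·K/W
Q' = ΔT/ΣR = (505 °C − 29.3 °C)/0.6592 = 722 W/m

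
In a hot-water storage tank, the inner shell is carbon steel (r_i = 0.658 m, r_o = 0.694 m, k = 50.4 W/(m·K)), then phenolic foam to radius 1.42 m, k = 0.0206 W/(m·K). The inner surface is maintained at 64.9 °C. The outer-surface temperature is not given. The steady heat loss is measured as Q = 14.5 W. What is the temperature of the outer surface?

T_out = 23.6 °C

Sum the resistances:
  R_carbon steel = (1/0.658 − 1/0.694)/(4πk) = 0.07883/(4π·50.4) = 1.245×10^-4 K/W
  R_phenolic foam = (1/0.694 − 1/1.42)/(4πk) = 0.7367/(4π·0.0206) = 2.846 K/W
ΣR = 2.846 K/W
ΔT = Q·ΣR = 14.5 × 2.846 = 41.27 K
Heat flows outward, so T_out = T_in − ΔT = 64.9 − 41.27 = 23.6 °C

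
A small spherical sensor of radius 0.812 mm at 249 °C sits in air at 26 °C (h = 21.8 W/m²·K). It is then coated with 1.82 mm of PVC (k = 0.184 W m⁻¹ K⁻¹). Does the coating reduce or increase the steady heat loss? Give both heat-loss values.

Critical radius for a sphere: r_cr = 2k/h = 0.0169 m = 1.69 cm.
Outer radius after coating: r₂ = 8.12×10^-4 + 0.00182 = 0.002632 m.
Since r₁ < r_cr and r₂ ≤ r_cr, the coating moves toward the maximum at r_cr — heat loss rises.
Bare: R = 1/(4πr₁²h) = 5536 K/W; Q = 223/5536 = 0.0403 W.
Coated: R = R_cond + R_conv = 895.2 K/W; Q = 223/895.2 = 0.249 W.

increases: 0.0403 → 0.249 W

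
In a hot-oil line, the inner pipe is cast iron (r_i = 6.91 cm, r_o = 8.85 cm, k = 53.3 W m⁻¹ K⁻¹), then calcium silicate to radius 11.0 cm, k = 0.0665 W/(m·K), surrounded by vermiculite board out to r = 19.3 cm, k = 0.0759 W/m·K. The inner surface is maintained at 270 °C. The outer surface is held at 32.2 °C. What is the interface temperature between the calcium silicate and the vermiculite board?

T = 197 °C

Resistance network (inner→outer):
  R'_cast iron = ln(0.0885/0.0691)/(2πk) = 0.2474/(2π·53.3) = 7.389×10^-4 m·K/W
  R'_calcium silicate = ln(0.110/0.0885)/(2πk) = 0.2175/(2π·0.0665) = 0.5205 m·K/W
  R'_vermiculite board = ln(0.193/0.110)/(2πk) = 0.5622/(2π·0.0759) = 1.179 m·K/W
ΣR = 7.389×10^-4 + 0.5205 + 1.179 = 1.700 m·K/W
Q' = ΔT/ΣR = (270 °C − 32.2 °C)/1.700 = 139.9 W/m
From the inner boundary to the calcium silicate/vermiculite board interface, ΣR_partial = 0.5212 m·K/W.
T_interface = T_in − Q'·ΣR_partial = 270 °C − (139.9)(0.5212) = 197 °C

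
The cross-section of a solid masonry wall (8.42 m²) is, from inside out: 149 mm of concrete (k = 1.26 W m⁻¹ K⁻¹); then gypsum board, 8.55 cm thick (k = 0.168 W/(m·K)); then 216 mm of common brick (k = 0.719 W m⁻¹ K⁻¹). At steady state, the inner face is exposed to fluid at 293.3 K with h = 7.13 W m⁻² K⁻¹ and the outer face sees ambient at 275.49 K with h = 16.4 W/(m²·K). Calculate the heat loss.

Q = 133 W

Series thermal resistances, inner to outer:
  R_conv,in = 1/(hA) = 1/(7.13·8.42) = 0.01666 K/W
  R_concrete = L/(kA) = 0.149/(1.26·8.42) = 0.01404 K/W
  R_gypsum board = L/(kA) = 0.0855/(0.168·8.42) = 0.06044 K/W
  R_common brick = L/(kA) = 0.216/(0.719·8.42) = 0.03568 K/W
  R_conv,out = 1/(hA) = 1/(16.4·8.42) = 0.007242 K/W
ΣR = 0.01666 + 0.01404 + 0.06044 + 0.03568 + 0.007242 = 0.1341 K/W
Q = ΔT/ΣR = (293.3 K − 275.49 K)/0.1341 = 133 W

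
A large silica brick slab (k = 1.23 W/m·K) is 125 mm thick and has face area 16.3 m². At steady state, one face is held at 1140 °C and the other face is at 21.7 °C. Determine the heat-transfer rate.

Q = kA·ΔT/L = 1.23 × 16.3 × |1140 °C − 21.7 °C| / 0.125 = 1.79×10^5 W

Q = 1.79×10^5 W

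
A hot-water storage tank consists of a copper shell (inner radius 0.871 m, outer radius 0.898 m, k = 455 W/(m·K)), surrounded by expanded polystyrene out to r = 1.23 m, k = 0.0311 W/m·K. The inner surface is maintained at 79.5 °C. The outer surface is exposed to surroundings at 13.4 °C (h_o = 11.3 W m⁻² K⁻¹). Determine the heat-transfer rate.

Q = 85.4 W

Resistance network (inner→outer):
  R_copper = (1/0.871 − 1/0.898)/(4πk) = 0.03452/(4π·455) = 6.037×10^-6 K/W
  R_expanded polystyrene = (1/0.898 − 1/1.23)/(4πk) = 0.3006/(4π·0.0311) = 0.7691 K/W
  R_conv,out = 1/(4πr²h) = 1/(4π·1.23²·11.3) = 0.004655 K/W
ΣR = 6.037×10^-6 + 0.7691 + 0.004655 = 0.7738 K/W
Q = ΔT/ΣR = (79.5 °C − 13.4 °C)/0.7738 = 85.4 W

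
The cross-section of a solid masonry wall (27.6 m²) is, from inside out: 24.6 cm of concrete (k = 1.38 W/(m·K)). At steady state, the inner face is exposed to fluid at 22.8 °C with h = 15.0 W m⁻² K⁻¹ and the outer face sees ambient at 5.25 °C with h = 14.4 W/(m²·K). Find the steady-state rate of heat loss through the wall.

Q = 1540 W

Series thermal resistances, inner to outer:
  R_conv,in = 1/(hA) = 1/(15.0·27.6) = 0.002415 K/W
  R_concrete = L/(kA) = 0.246/(1.38·27.6) = 0.006459 K/W
  R_conv,out = 1/(hA) = 1/(14.4·27.6) = 0.002516 K/W
ΣR = 0.002415 + 0.006459 + 0.002516 = 0.01139 K/W
Q = ΔT/ΣR = (22.8 °C − 5.25 °C)/0.01139 = 1540 W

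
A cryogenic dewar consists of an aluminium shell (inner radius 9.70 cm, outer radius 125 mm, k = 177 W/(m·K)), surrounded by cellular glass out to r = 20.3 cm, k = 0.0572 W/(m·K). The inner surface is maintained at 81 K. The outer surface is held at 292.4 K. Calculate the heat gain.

Resistance network (inner→outer):
  R_aluminium = (1/0.0970 − 1/0.125)/(4πk) = 2.309/(4π·177) = 0.001038 K/W
  R_cellular glass = (1/0.125 − 1/0.203)/(4πk) = 3.074/(4π·0.0572) = 4.276 K/W
ΣR = 0.001038 + 4.276 = 4.277 K/W
Q = ΔT/ΣR = (81 K − 292.4 K)/4.277 = -49.4 W
(Negative Q ⇒ heat flows inward; heat gain = 49.4 W.)

Q = 49.4 W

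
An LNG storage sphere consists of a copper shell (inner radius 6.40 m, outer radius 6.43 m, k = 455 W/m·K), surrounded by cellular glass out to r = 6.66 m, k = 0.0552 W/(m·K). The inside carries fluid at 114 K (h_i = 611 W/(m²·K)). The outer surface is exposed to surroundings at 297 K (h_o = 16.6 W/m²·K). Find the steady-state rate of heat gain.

Resistance network (inner→outer):
  R_conv,in = 1/(4πr²h) = 1/(4π·6.40²·611) = 3.180×10^-6 K/W
  R_copper = (1/6.40 − 1/6.43)/(4πk) = 7.290×10^-4/(4π·455) = 1.275×10^-7 K/W
  R_cellular glass = (1/6.43 − 1/6.66)/(4πk) = 0.005371/(4π·0.0552) = 0.007743 K/W
  R_conv,out = 1/(4πr²h) = 1/(4π·6.66²·16.6) = 1.081×10^-4 K/W
ΣR = 3.180×10^-6 + 1.275×10^-7 + 0.007743 + 1.081×10^-4 = 0.007854 K/W
Q = ΔT/ΣR = (114 K − 297 K)/0.007854 = -23300 W
(Negative Q ⇒ heat flows inward; heat gain = 23300 W.)

Q = 23300 W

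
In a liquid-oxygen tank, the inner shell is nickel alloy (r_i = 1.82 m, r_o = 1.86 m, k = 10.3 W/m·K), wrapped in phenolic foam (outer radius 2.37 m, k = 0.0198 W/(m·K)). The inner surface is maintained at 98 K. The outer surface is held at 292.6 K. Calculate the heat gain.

Resistance network (inner→outer):
  R_nickel alloy = (1/1.82 − 1/1.86)/(4πk) = 0.01182/(4π·10.3) = 9.129×10^-5 K/W
  R_phenolic foam = (1/1.86 − 1/2.37)/(4πk) = 0.1157/(4π·0.0198) = 0.4650 K/W
ΣR = 9.129×10^-5 + 0.4650 = 0.4651 K/W
Q = ΔT/ΣR = (98 K − 292.6 K)/0.4651 = -418 W
(Negative Q ⇒ heat flows inward; heat gain = 418 W.)

Q = 418 W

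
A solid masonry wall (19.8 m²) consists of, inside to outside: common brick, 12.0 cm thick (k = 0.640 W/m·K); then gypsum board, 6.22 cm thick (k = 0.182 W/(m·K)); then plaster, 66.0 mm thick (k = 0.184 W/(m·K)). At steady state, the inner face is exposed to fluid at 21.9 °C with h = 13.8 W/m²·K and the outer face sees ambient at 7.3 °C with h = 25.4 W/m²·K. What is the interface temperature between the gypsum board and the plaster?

Resistance network (inner→outer):
  R_conv,in = 1/(hA) = 1/(13.8·19.8) = 0.003660 K/W
  R_common brick = L/(kA) = 0.120/(0.640·19.8) = 0.009470 K/W
  R_gypsum board = L/(kA) = 0.0622/(0.182·19.8) = 0.01726 K/W
  R_plaster = L/(kA) = 0.0660/(0.184·19.8) = 0.01812 K/W
  R_conv,out = 1/(hA) = 1/(25.4·19.8) = 0.001988 K/W
ΣR = 0.003660 + 0.009470 + 0.01726 + 0.01812 + 0.001988 = 0.05050 K/W
Q = ΔT/ΣR = (21.9 °C − 7.3 °C)/0.05050 = 289.1 W
From the inner boundary to the gypsum board/plaster interface, ΣR_partial = 0.03039 K/W.
T_interface = T_in − Q·ΣR_partial = 21.9 °C − (289.1)(0.03039) = 13.1 °C

T = 13.1 °C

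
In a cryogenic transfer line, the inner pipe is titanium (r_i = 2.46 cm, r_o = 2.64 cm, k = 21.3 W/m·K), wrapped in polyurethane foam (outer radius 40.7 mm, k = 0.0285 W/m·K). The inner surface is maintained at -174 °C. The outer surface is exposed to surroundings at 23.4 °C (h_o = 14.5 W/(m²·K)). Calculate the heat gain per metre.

Resistance network (inner→outer):
  R'_titanium = ln(0.0264/0.0246)/(2πk) = 0.07062/(2π·21.3) = 5.277×10^-4 m·K/W
  R'_polyurethane foam = ln(0.0407/0.0264)/(2πk) = 0.4329/(2π·0.0285) = 2.417 m·K/W
  R'_conv,out = 1/(2πr h) = 1/(2π·0.0407·14.5) = 0.2697 m·K/W
ΣR = 5.277×10^-4 + 2.417 + 0.2697 = 2.687 m·K/W
Q' = ΔT/ΣR = (-174 °C − 23.4 °C)/2.687 = -73.5 W/m
(Negative Q' ⇒ heat flows inward; heat gain = 73.5 W/m.)

Q' = 73.5 W/m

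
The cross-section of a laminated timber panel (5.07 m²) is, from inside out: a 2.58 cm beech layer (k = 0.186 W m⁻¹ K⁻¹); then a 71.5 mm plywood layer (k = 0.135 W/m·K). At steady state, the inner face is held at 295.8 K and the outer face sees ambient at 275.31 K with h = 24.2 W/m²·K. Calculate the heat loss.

Series thermal resistances, inner to outer:
  R_beech = L/(kA) = 0.0258/(0.186·5.07) = 0.02736 K/W
  R_plywood = L/(kA) = 0.0715/(0.135·5.07) = 0.1045 K/W
  R_conv,out = 1/(hA) = 1/(24.2·5.07) = 0.008150 K/W
ΣR = 0.02736 + 0.1045 + 0.008150 = 0.1400 K/W
Q = ΔT/ΣR = (295.8 K − 275.31 K)/0.1400 = 146 W

Q = 146 W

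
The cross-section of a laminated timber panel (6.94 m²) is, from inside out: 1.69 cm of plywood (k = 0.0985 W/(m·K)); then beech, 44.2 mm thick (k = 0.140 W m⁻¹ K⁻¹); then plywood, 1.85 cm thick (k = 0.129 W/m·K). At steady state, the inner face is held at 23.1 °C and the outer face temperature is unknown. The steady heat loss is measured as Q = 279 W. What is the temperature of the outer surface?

Sum the resistances:
  R_plywood = L/(kA) = 0.0169/(0.0985·6.94) = 0.02472 K/W
  R_beech = L/(kA) = 0.0442/(0.140·6.94) = 0.04549 K/W
  R_plywood = L/(kA) = 0.0185/(0.129·6.94) = 0.02066 K/W
ΣR = 0.09088 K/W
ΔT = Q·ΣR = 279 × 0.09088 = 25.36 K
Heat flows outward, so T_out = T_in − ΔT = 23.1 − 25.36 = -2.26 °C

T_out = -2.26 °C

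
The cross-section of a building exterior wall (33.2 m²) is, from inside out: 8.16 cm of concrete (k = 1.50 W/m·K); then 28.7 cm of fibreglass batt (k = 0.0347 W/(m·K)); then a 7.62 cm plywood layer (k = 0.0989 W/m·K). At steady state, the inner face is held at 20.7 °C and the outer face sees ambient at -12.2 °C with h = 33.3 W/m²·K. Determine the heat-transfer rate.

Q = 120 W

Treat each layer as a resistance in series:
  R_concrete = L/(kA) = 0.0816/(1.50·33.2) = 0.001639 K/W
  R_fibreglass batt = L/(kA) = 0.287/(0.0347·33.2) = 0.2491 K/W
  R_plywood = L/(kA) = 0.0762/(0.0989·33.2) = 0.02321 K/W
  R_conv,out = 1/(hA) = 1/(33.3·33.2) = 9.045×10^-4 K/W
ΣR = 0.001639 + 0.2491 + 0.02321 + 9.045×10^-4 = 0.2749 K/W
Q = ΔT/ΣR = (20.7 °C − -12.2 °C)/0.2749 = 120 W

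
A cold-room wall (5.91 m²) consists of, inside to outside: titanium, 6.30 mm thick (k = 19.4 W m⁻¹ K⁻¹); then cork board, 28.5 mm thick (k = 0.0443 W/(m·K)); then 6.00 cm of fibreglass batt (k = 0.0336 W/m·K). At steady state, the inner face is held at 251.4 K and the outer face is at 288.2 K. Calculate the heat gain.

Resistance network (inner→outer):
  R_titanium = L/(kA) = 0.00630/(19.4·5.91) = 5.495×10^-5 K/W
  R_cork board = L/(kA) = 0.0285/(0.0443·5.91) = 0.1089 K/W
  R_fibreglass batt = L/(kA) = 0.0600/(0.0336·5.91) = 0.3022 K/W
ΣR = 5.495×10^-5 + 0.1089 + 0.3022 = 0.4112 K/W
Q = ΔT/ΣR = (251.4 K − 288.2 K)/0.4112 = -89.5 W
(Negative Q ⇒ heat flows inward; heat gain = 89.5 W.)

Q = 89.5 W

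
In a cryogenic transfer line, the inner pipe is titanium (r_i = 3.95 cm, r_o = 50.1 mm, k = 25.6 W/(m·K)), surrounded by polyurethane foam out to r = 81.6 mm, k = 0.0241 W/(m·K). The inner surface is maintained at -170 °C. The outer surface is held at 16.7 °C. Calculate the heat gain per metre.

Resistance network (inner→outer):
  R'_titanium = ln(0.0501/0.0395)/(2πk) = 0.2377/(2π·25.6) = 0.001478 m·K/W
  R'_polyurethane foam = ln(0.0816/0.0501)/(2πk) = 0.4878/(2π·0.0241) = 3.221 m·K/W
ΣR = 0.001478 + 3.221 = 3.222 m·K/W
Q' = ΔT/ΣR = (-170 °C − 16.7 °C)/3.222 = -57.9 W/m
(Negative Q' ⇒ heat flows inward; heat gain = 57.9 W/m.)

Q' = 57.9 W/m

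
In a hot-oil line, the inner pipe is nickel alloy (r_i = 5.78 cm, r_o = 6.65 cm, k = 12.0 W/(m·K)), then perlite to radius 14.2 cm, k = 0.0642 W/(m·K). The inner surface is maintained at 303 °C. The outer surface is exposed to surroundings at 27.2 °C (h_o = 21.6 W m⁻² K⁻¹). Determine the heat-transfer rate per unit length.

Q' = 143 W/m

Resistance network (inner→outer):
  R'_nickel alloy = ln(0.0665/0.0578)/(2πk) = 0.1402/(2π·12.0) = 0.001860 m·K/W
  R'_perlite = ln(0.142/0.0665)/(2πk) = 0.7586/(2π·0.0642) = 1.881 m·K/W
  R'_conv,out = 1/(2πr h) = 1/(2π·0.142·21.6) = 0.05189 m·K/W
ΣR = 0.001860 + 1.881 + 0.05189 = 1.935 m·K/W
Q' = ΔT/ΣR = (303 °C − 27.2 °C)/1.935 = 143 W/m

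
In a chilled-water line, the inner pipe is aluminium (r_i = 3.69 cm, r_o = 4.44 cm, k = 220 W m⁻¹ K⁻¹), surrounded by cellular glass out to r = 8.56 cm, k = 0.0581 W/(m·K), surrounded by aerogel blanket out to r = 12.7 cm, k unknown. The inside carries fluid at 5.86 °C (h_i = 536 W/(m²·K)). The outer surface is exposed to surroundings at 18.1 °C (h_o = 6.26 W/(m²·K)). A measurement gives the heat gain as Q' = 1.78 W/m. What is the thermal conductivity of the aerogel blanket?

k = 0.0129 W/m·K

ΣR = ΔT/Q' = |5.86 − 18.1|/1.78 = 6.876 m·K/W
Known resistances:
  R'_conv,in = 1/(2πr h) = 1/(2π·0.0369·536) = 0.008047 m·K/W
  R'_aluminium = ln(0.0444/0.0369)/(2πk) = 0.1850/(2π·220) = 1.339×10^-4 m·K/W
  R'_cellular glass = ln(0.0856/0.0444)/(2πk) = 0.6564/(2π·0.0581) = 1.798 m·K/W
  R'_conv,out = 1/(2πr h) = 1/(2π·0.127·6.26) = 0.2002 m·K/W
R_aerogel blanket = ΣR − ΣR_known = 6.876 − 2.006 = 4.870 m·K/W
ln(r₂/r₁)/(2πk) = 4.870 ⇒ k = 0.3945/(2π·4.870) = 0.0129 W/m·K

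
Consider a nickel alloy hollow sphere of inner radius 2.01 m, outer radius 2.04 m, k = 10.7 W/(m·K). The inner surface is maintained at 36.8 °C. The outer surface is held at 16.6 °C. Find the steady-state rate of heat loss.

Q = 3.71×10^5 W

Q = 4πk·ΔT/(1/r₁ − 1/r₂) = 4π × 10.7 × 20.2 / (1/2.01 − 1/2.04) = 3.71×10^5 W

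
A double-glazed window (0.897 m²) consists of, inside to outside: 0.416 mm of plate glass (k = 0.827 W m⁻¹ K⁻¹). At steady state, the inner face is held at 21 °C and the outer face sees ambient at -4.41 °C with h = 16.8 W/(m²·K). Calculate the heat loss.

Q = 380 W

Resistance network (inner→outer):
  R_plate glass = L/(kA) = 4.16×10^-4/(0.827·0.897) = 5.608×10^-4 K/W
  R_conv,out = 1/(hA) = 1/(16.8·0.897) = 0.06636 K/W
ΣR = 5.608×10^-4 + 0.06636 = 0.06692 K/W
Q = ΔT/ΣR = (21 °C − -4.41 °C)/0.06692 = 380 W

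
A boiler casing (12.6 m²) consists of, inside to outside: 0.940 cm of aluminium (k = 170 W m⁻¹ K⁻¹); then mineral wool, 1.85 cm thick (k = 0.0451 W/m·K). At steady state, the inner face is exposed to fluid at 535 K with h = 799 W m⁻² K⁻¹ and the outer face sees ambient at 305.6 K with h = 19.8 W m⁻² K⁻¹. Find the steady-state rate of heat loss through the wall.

Series thermal resistances, inner to outer:
  R_conv,in = 1/(hA) = 1/(799·12.6) = 9.933×10^-5 K/W
  R_aluminium = L/(kA) = 0.00940/(170·12.6) = 4.388×10^-6 K/W
  R_mineral wool = L/(kA) = 0.0185/(0.0451·12.6) = 0.03256 K/W
  R_conv,out = 1/(hA) = 1/(19.8·12.6) = 0.004008 K/W
ΣR = 9.933×10^-5 + 4.388×10^-6 + 0.03256 + 0.004008 = 0.03667 K/W
Q = ΔT/ΣR = (535 K − 305.6 K)/0.03667 = 6260 W

Q = 6.26 kW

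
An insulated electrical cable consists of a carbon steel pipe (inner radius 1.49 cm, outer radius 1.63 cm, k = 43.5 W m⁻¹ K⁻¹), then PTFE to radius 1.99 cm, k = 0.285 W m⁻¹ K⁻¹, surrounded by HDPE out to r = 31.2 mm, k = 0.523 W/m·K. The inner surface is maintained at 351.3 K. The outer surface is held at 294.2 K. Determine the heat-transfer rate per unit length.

Treat each layer as a resistance in series:
  R'_carbon steel = ln(0.0163/0.0149)/(2πk) = 0.08980/(2π·43.5) = 3.286×10^-4 m·K/W
  R'_PTFE = ln(0.0199/0.0163)/(2πk) = 0.1996/(2π·0.285) = 0.1114 m·K/W
  R'_HDPE = ln(0.0312/0.0199)/(2πk) = 0.4497/(2π·0.523) = 0.1368 m·K/W
ΣR = 3.286×10^-4 + 0.1114 + 0.1368 = 0.2485 m·K/W
Q' = ΔT/ΣR = (351.3 K − 294.2 K)/0.2485 = 230 W/m

Q' = 230 W/m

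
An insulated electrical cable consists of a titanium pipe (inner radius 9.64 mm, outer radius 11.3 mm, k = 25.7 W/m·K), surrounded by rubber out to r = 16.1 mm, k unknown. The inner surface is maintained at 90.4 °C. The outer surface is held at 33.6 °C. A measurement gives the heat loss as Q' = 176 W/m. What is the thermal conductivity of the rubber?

ΣR = ΔT/Q' = |90.4 − 33.6|/176 = 0.3227 m·K/W
Known resistances:
  R'_titanium = ln(0.0113/0.00964)/(2πk) = 0.1589/(2π·25.7) = 9.839×10^-4 m·K/W
R_rubber = ΣR − ΣR_known = 0.3227 − 9.839×10^-4 = 0.3217 m·K/W
ln(r₂/r₁)/(2πk) = 0.3217 ⇒ k = 0.3540/(2π·0.3217) = 0.175 W/m·K

k = 0.175 W/m·K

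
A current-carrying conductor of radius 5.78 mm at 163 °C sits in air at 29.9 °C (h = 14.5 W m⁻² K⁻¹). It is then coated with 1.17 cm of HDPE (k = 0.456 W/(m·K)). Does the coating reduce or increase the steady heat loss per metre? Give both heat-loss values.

increases: 70.1 → 131 W/m

Critical radius for a cylinder: r_cr = k/h = 0.0314 m = 3.14 cm.
Outer radius after coating: r₂ = 0.00578 + 0.0117 = 0.01748 m.
Since r₁ < r_cr and r₂ ≤ r_cr, the coating moves toward the maximum at r_cr — heat loss rises.
Bare: R = 1/(2πr₁h) = 1.899 m·K/W; Q = 133.1/1.899 = 70.1 W/m.
Coated: R = R_cond + R_conv = 1.014 m·K/W; Q = 133.1/1.014 = 131 W/m.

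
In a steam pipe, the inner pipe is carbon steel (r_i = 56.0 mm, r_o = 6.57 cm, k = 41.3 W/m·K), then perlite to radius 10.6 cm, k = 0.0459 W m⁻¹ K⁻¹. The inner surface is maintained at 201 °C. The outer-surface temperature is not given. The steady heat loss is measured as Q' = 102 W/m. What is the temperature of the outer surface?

T_out = 31.8 °C

Series resistances:
  R'_carbon steel = ln(0.0657/0.0560)/(2πk) = 0.1597/(2π·41.3) = 6.156×10^-4 m·K/W
  R'_perlite = ln(0.106/0.0657)/(2πk) = 0.4783/(2π·0.0459) = 1.659 m·K/W
ΣR = 1.659 m·K/W
ΔT = Q'·ΣR = 102 × 1.659 = 169.2 K
Heat flows outward, so T_out = T_in − ΔT = 201 − 169.2 = 31.8 °C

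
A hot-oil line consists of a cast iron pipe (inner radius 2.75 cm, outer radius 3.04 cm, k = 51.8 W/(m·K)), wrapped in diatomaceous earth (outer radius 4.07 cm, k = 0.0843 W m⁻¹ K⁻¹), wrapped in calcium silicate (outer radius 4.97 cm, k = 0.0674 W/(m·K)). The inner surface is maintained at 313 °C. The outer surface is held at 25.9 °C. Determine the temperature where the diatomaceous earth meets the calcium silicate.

T = 158 °C

Series thermal resistances, inner to outer:
  R'_cast iron = ln(0.0304/0.0275)/(2πk) = 0.1003/(2π·51.8) = 3.080×10^-4 m·K/W
  R'_diatomaceous earth = ln(0.0407/0.0304)/(2πk) = 0.2918/(2π·0.0843) = 0.5509 m·K/W
  R'_calcium silicate = ln(0.0497/0.0407)/(2πk) = 0.1998/(2π·0.0674) = 0.4717 m·K/W
ΣR = 3.080×10^-4 + 0.5509 + 0.4717 = 1.023 m·K/W
Q' = ΔT/ΣR = (313 °C − 25.9 °C)/1.023 = 280.6 W/m
From the inner boundary to the diatomaceous earth/calcium silicate interface, ΣR_partial = 0.5512 m·K/W.
T_interface = T_in − Q'·ΣR_partial = 313 °C − (280.6)(0.5512) = 158 °C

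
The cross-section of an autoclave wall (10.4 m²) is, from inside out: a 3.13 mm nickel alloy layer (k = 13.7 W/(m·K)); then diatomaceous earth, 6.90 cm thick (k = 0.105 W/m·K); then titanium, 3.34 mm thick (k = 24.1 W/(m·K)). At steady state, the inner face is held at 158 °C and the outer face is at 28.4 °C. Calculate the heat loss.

Q = 2.05 kW

Treat each layer as a resistance in series:
  R_nickel alloy = L/(kA) = 0.00313/(13.7·10.4) = 2.197×10^-5 K/W
  R_diatomaceous earth = L/(kA) = 0.0690/(0.105·10.4) = 0.06319 K/W
  R_titanium = L/(kA) = 0.00334/(24.1·10.4) = 1.333×10^-5 K/W
ΣR = 2.197×10^-5 + 0.06319 + 1.333×10^-5 = 0.06323 K/W
Q = ΔT/ΣR = (158 °C − 28.4 °C)/0.06323 = 2050 W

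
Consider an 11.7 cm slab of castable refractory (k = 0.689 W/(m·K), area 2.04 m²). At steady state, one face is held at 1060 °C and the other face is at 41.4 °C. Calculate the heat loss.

Q = kA·ΔT/L = 0.689 × 2.04 × |1060 °C − 41.4 °C| / 0.117 = 12200 W

Q = 12200 W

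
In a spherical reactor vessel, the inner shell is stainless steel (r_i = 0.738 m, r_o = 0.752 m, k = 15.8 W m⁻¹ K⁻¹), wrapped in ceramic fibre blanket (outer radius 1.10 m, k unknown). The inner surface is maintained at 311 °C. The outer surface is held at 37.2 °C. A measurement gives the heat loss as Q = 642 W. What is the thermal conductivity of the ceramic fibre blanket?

ΣR = ΔT/Q = |311 − 37.2|/642 = 0.4265 K/W
Known resistances:
  R_stainless steel = (1/0.738 − 1/0.752)/(4πk) = 0.02523/(4π·15.8) = 1.271×10^-4 K/W
R_ceramic fibre blanket = ΣR − ΣR_known = 0.4265 − 1.271×10^-4 = 0.4264 K/W
(1/r₁−1/r₂)/(4πk) = 0.4264 ⇒ k = 0.4207/(4π·0.4264) = 0.0785 W/m·K

k = 0.0785 W/m·K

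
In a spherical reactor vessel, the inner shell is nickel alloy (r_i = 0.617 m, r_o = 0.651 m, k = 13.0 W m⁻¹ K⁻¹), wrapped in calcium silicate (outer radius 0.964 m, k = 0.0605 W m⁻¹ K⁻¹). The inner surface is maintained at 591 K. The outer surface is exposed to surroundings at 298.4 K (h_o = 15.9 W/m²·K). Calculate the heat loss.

Treat each layer as a resistance in series:
  R_nickel alloy = (1/0.617 − 1/0.651)/(4πk) = 0.08465/(4π·13.0) = 5.182×10^-4 K/W
  R_calcium silicate = (1/0.651 − 1/0.964)/(4πk) = 0.4988/(4π·0.0605) = 0.6560 K/W
  R_conv,out = 1/(4πr²h) = 1/(4π·0.964²·15.9) = 0.005386 K/W
ΣR = 5.182×10^-4 + 0.6560 + 0.005386 = 0.6619 K/W
Q = ΔT/ΣR = (591 K − 298.4 K)/0.6619 = 442 W

Q = 442 W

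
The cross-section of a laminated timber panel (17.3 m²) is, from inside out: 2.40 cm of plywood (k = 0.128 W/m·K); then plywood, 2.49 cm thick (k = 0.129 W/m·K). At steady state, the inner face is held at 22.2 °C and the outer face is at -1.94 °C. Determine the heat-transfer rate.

Q = 1100 W

Series thermal resistances, inner to outer:
  R_plywood = L/(kA) = 0.0240/(0.128·17.3) = 0.01084 K/W
  R_plywood = L/(kA) = 0.0249/(0.129·17.3) = 0.01116 K/W
ΣR = 0.01084 + 0.01116 = 0.02200 K/W
Q = ΔT/ΣR = (22.2 °C − -1.94 °C)/0.02200 = 1100 W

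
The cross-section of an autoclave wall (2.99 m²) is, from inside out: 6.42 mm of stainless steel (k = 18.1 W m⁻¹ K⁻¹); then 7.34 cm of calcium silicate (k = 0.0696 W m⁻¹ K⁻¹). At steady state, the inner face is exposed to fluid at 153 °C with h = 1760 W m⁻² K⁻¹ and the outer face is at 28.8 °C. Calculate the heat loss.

Q = 352 W

Resistance network (inner→outer):
  R_conv,in = 1/(hA) = 1/(1760·2.99) = 1.900×10^-4 K/W
  R_stainless steel = L/(kA) = 0.00642/(18.1·2.99) = 1.186×10^-4 K/W
  R_calcium silicate = L/(kA) = 0.0734/(0.0696·2.99) = 0.3527 K/W
ΣR = 1.900×10^-4 + 1.186×10^-4 + 0.3527 = 0.3530 K/W
Q = ΔT/ΣR = (153 °C − 28.8 °C)/0.3530 = 352 W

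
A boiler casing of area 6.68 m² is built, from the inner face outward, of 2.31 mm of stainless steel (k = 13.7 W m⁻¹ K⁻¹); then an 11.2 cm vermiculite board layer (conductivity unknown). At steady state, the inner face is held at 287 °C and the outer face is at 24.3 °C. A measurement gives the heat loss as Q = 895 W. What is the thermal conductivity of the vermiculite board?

k = 0.0571 W/m·K

ΣR = ΔT/Q = |287 − 24.3|/895 = 0.2935 K/W
Known resistances:
  R_stainless steel = L/(kA) = 0.00231/(13.7·6.68) = 2.524×10^-5 K/W
R_vermiculite board = ΣR − ΣR_known = 0.2935 − 2.524×10^-5 = 0.2935 K/W
L/(kA) = 0.2935 ⇒ k = 0.112/(0.2935·6.68) = 0.0571 W/m·K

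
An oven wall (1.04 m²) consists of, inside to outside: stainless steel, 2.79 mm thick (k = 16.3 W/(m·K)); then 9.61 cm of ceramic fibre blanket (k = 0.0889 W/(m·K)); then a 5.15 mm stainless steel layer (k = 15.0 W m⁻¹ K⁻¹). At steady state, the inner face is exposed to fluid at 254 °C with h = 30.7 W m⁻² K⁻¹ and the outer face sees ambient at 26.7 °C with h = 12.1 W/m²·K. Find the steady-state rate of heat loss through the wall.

Q = 198 W

Treat each layer as a resistance in series:
  R_conv,in = 1/(hA) = 1/(30.7·1.04) = 0.03132 K/W
  R_stainless steel = L/(kA) = 0.00279/(16.3·1.04) = 1.646×10^-4 K/W
  R_ceramic fibre blanket = L/(kA) = 0.0961/(0.0889·1.04) = 1.039 K/W
  R_stainless steel = L/(kA) = 0.00515/(15.0·1.04) = 3.301×10^-4 K/W
  R_conv,out = 1/(hA) = 1/(12.1·1.04) = 0.07947 K/W
ΣR = 0.03132 + 1.646×10^-4 + 1.039 + 3.301×10^-4 + 0.07947 = 1.150 K/W
Q = ΔT/ΣR = (254 °C − 26.7 °C)/1.150 = 198 W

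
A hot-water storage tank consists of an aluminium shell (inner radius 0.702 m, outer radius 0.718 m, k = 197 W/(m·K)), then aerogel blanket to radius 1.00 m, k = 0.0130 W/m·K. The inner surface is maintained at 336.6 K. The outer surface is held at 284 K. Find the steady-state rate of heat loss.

Treat each layer as a resistance in series:
  R_aluminium = (1/0.702 − 1/0.718)/(4πk) = 0.03174/(4π·197) = 1.282×10^-5 K/W
  R_aerogel blanket = (1/0.718 − 1/1.00)/(4πk) = 0.3928/(4π·0.0130) = 2.404 K/W
ΣR = 1.282×10^-5 + 2.404 = 2.404 K/W
Q = ΔT/ΣR = (336.6 K − 284 K)/2.404 = 21.9 W

Q = 21.9 W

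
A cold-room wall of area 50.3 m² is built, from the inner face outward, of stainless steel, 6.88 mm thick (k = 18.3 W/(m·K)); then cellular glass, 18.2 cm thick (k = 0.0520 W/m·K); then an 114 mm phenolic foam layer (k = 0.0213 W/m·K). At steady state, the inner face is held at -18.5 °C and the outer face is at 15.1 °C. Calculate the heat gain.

Resistance network (inner→outer):
  R_stainless steel = L/(kA) = 0.00688/(18.3·50.3) = 7.474×10^-6 K/W
  R_cellular glass = L/(kA) = 0.182/(0.0520·50.3) = 0.06958 K/W
  R_phenolic foam = L/(kA) = 0.114/(0.0213·50.3) = 0.1064 K/W
ΣR = 7.474×10^-6 + 0.06958 + 0.1064 = 0.1760 K/W
Q = ΔT/ΣR = (-18.5 °C − 15.1 °C)/0.1760 = -191 W
(Negative Q ⇒ heat flows inward; heat gain = 191 W.)

Q = 191 W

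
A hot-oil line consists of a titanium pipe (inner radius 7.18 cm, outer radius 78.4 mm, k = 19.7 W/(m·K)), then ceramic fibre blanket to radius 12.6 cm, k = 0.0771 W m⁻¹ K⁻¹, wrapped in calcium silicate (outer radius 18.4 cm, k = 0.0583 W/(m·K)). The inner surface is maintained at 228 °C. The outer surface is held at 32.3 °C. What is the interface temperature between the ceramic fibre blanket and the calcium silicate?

T = 133 °C

Series thermal resistances, inner to outer:
  R'_titanium = ln(0.0784/0.0718)/(2πk) = 0.08794/(2π·19.7) = 7.105×10^-4 m·K/W
  R'_ceramic fibre blanket = ln(0.126/0.0784)/(2πk) = 0.4745/(2π·0.0771) = 0.9794 m·K/W
  R'_calcium silicate = ln(0.184/0.126)/(2πk) = 0.3787/(2π·0.0583) = 1.034 m·K/W
ΣR = 7.105×10^-4 + 0.9794 + 1.034 = 2.014 m·K/W
Q' = ΔT/ΣR = (228 °C − 32.3 °C)/2.014 = 97.17 W/m
From the inner boundary to the ceramic fibre blanket/calcium silicate interface, ΣR_partial = 0.9801 m·K/W.
T_interface = T_in − Q'·ΣR_partial = 228 °C − (97.17)(0.9801) = 133 °C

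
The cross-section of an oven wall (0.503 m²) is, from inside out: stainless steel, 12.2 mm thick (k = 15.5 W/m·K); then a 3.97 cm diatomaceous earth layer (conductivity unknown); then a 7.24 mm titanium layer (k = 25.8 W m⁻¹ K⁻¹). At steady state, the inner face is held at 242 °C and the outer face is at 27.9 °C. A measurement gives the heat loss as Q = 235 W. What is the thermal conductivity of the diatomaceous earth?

k = 0.0868 W/m·K

ΣR = ΔT/Q = |242 − 27.9|/235 = 0.9111 K/W
Known resistances:
  R_stainless steel = L/(kA) = 0.0122/(15.5·0.503) = 0.001565 K/W
  R_titanium = L/(kA) = 0.00724/(25.8·0.503) = 5.579×10^-4 K/W
R_diatomaceous earth = ΣR − ΣR_known = 0.9111 − 0.002123 = 0.9090 K/W
L/(kA) = 0.9090 ⇒ k = 0.0397/(0.9090·0.503) = 0.0868 W/m·K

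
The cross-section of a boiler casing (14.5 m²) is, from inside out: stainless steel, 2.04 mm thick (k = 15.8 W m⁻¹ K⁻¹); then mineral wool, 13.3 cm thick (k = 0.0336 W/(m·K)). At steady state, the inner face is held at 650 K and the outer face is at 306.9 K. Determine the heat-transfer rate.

Q = 1260 W

Resistance network (inner→outer):
  R_stainless steel = L/(kA) = 0.00204/(15.8·14.5) = 8.904×10^-6 K/W
  R_mineral wool = L/(kA) = 0.133/(0.0336·14.5) = 0.2730 K/W
ΣR = 8.904×10^-6 + 0.2730 = 0.2730 K/W
Q = ΔT/ΣR = (650 K − 306.9 K)/0.2730 = 1260 W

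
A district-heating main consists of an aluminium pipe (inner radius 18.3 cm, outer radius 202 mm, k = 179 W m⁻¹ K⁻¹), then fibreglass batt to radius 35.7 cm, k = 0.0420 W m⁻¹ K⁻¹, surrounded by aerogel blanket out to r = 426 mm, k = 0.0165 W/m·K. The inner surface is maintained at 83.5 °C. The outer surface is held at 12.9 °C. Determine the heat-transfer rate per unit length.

Series thermal resistances, inner to outer:
  R'_aluminium = ln(0.202/0.183)/(2πk) = 0.09878/(2π·179) = 8.783×10^-5 m·K/W
  R'_fibreglass batt = ln(0.357/0.202)/(2πk) = 0.5695/(2π·0.0420) = 2.158 m·K/W
  R'_aerogel blanket = ln(0.426/0.357)/(2πk) = 0.1767/(2π·0.0165) = 1.704 m·K/W
ΣR = 8.783×10^-5 + 2.158 + 1.704 = 3.862 m·K/W
Q' = ΔT/ΣR = (83.5 °C − 12.9 °C)/3.862 = 18.3 W/m

Q' = 18.3 W/m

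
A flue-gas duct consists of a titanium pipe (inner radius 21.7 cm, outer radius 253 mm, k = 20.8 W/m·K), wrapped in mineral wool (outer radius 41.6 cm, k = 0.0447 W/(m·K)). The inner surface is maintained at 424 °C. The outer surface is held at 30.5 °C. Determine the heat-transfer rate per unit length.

Treat each layer as a resistance in series:
  R'_titanium = ln(0.253/0.217)/(2πk) = 0.1535/(2π·20.8) = 0.001174 m·K/W
  R'_mineral wool = ln(0.416/0.253)/(2πk) = 0.4973/(2π·0.0447) = 1.771 m·K/W
ΣR = 0.001174 + 1.771 = 1.772 m·K/W
Q' = ΔT/ΣR = (424 °C − 30.5 °C)/1.772 = 222 W/m

Q' = 222 W/m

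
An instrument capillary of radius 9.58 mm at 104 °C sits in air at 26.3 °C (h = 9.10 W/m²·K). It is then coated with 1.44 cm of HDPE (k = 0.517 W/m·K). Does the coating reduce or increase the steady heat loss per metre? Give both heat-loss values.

Critical radius for a cylinder: r_cr = k/h = 0.0568 m = 5.68 cm.
Outer radius after coating: r₂ = 0.00958 + 0.0144 = 0.02398 m.
Since r₁ < r_cr and r₂ ≤ r_cr, the coating moves toward the maximum at r_cr — heat loss rises.
Bare: R = 1/(2πr₁h) = 1.826 m·K/W; Q = 77.7/1.826 = 42.6 W/m.
Coated: R = R_cond + R_conv = 1.012 m·K/W; Q = 77.7/1.012 = 76.8 W/m.

increases: 42.6 → 76.8 W/m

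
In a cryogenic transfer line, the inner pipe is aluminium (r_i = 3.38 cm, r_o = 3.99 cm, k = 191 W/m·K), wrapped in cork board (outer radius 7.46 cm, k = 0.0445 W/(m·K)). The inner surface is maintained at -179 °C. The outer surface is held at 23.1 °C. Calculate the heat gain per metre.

Resistance network (inner→outer):
  R'_aluminium = ln(0.0399/0.0338)/(2πk) = 0.1659/(2π·191) = 1.383×10^-4 m·K/W
  R'_cork board = ln(0.0746/0.0399)/(2πk) = 0.6258/(2π·0.0445) = 2.238 m·K/W
ΣR = 1.383×10^-4 + 2.238 = 2.238 m·K/W
Q' = ΔT/ΣR = (-179 °C − 23.1 °C)/2.238 = -90.3 W/m
(Negative Q' ⇒ heat flows inward; heat gain = 90.3 W/m.)

Q' = 90.3 W/m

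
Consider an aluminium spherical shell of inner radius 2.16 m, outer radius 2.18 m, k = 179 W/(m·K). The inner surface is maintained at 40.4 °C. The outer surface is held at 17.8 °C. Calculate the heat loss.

Q = 4πk·ΔT/(1/r₁ − 1/r₂) = 4π × 179 × 22.6 / (1/2.16 − 1/2.18) = 1.20×10^7 W

Q = 12000 kW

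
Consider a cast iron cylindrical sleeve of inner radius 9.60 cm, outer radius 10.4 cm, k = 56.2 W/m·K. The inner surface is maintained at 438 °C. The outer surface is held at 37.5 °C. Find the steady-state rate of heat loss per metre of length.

Q' = 1770 kW/m

Q' = 2πk·ΔT/ln(r₂/r₁) = 2π × 56.2 × 400.5 / ln(0.104/0.0960) = 1.77×10^6 W/m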